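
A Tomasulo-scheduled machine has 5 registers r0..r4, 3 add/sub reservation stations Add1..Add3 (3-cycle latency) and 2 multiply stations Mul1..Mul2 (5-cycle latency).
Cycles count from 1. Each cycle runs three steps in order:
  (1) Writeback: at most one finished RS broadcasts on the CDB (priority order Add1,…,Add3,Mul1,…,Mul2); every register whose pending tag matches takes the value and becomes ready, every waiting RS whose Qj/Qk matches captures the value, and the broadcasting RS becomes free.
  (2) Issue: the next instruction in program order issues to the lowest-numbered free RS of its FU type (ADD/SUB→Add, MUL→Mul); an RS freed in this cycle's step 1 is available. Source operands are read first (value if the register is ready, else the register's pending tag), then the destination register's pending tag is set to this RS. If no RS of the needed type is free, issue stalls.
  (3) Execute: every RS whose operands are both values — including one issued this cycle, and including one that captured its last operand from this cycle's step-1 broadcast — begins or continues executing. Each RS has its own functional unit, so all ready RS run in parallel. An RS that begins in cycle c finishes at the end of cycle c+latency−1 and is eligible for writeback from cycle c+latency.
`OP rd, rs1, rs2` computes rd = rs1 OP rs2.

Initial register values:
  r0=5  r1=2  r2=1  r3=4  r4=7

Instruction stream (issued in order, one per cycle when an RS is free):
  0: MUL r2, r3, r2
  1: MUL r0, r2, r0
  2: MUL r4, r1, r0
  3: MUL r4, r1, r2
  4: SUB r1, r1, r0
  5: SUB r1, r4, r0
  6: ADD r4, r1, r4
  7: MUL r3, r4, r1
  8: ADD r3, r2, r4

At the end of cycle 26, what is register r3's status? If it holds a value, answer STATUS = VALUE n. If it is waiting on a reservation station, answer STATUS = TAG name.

cycle 1: issue MUL r2<-Mul1 // r0:5,r1:2,r2:Mul1,r3:4,r4:7
cycle 2: issue MUL r0<-Mul2 // r0:Mul2,r1:2,r2:Mul1,r3:4,r4:7
cycle 3: stall // r0:Mul2,r1:2,r2:Mul1,r3:4,r4:7
cycle 4: stall // r0:Mul2,r1:2,r2:Mul1,r3:4,r4:7
cycle 5: stall // r0:Mul2,r1:2,r2:Mul1,r3:4,r4:7
cycle 6: CDB Mul1=4; issue MUL r4<-Mul1 // r0:Mul2,r1:2,r2:4,r3:4,r4:Mul1
cycle 7: stall // r0:Mul2,r1:2,r2:4,r3:4,r4:Mul1
cycle 8: stall // r0:Mul2,r1:2,r2:4,r3:4,r4:Mul1
cycle 9: stall // r0:Mul2,r1:2,r2:4,r3:4,r4:Mul1
cycle 10: stall // r0:Mul2,r1:2,r2:4,r3:4,r4:Mul1
cycle 11: CDB Mul2=20; issue MUL r4<-Mul2 // r0:20,r1:2,r2:4,r3:4,r4:Mul2
cycle 12: issue SUB r1<-Add1 // r0:20,r1:Add1,r2:4,r3:4,r4:Mul2
cycle 13: issue SUB r1<-Add2 // r0:20,r1:Add2,r2:4,r3:4,r4:Mul2
cycle 14: issue ADD r4<-Add3 // r0:20,r1:Add2,r2:4,r3:4,r4:Add3
cycle 15: CDB Add1=-18; stall // r0:20,r1:Add2,r2:4,r3:4,r4:Add3
cycle 16: CDB Mul1=40; issue MUL r3<-Mul1 // r0:20,r1:Add2,r2:4,r3:Mul1,r4:Add3
cycle 17: CDB Mul2=8; issue ADD r3<-Add1 // r0:20,r1:Add2,r2:4,r3:Add1,r4:Add3
cycle 18: - // r0:20,r1:Add2,r2:4,r3:Add1,r4:Add3
cycle 19: - // r0:20,r1:Add2,r2:4,r3:Add1,r4:Add3
cycle 20: CDB Add2=-12 // r0:20,r1:-12,r2:4,r3:Add1,r4:Add3
cycle 21: - // r0:20,r1:-12,r2:4,r3:Add1,r4:Add3
cycle 22: - // r0:20,r1:-12,r2:4,r3:Add1,r4:Add3
cycle 23: CDB Add3=-4 // r0:20,r1:-12,r2:4,r3:Add1,r4:-4
cycle 24: - // r0:20,r1:-12,r2:4,r3:Add1,r4:-4
cycle 25: - // r0:20,r1:-12,r2:4,r3:Add1,r4:-4
cycle 26: CDB Add1=0 // r0:20,r1:-12,r2:4,r3:0,r4:-4

STATUS = VALUE 0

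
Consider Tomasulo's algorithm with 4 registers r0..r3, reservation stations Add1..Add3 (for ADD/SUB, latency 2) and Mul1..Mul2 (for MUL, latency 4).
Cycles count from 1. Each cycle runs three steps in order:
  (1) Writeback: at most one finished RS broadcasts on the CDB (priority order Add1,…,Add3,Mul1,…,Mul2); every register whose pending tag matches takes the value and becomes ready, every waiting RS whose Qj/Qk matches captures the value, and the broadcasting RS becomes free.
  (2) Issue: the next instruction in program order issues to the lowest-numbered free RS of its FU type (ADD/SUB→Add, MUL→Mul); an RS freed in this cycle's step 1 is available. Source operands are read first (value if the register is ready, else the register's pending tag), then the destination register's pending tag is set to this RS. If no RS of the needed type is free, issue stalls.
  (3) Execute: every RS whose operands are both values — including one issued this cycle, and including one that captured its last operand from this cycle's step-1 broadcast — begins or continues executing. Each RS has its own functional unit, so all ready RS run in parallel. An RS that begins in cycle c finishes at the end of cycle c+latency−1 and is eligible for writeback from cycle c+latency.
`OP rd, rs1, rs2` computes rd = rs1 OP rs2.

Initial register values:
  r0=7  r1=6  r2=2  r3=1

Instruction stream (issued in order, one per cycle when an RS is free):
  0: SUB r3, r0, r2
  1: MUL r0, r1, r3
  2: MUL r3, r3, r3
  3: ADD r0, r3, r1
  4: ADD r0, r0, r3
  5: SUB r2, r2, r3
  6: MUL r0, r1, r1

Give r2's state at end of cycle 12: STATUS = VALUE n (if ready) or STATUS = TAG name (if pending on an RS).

cycle 1: issue SUB r3<-Add1 // r0:7,r1:6,r2:2,r3:Add1
cycle 2: issue MUL r0<-Mul1 // r0:Mul1,r1:6,r2:2,r3:Add1
cycle 3: CDB Add1=5; issue MUL r3<-Mul2 // r0:Mul1,r1:6,r2:2,r3:Mul2
cycle 4: issue ADD r0<-Add1 // r0:Add1,r1:6,r2:2,r3:Mul2
cycle 5: issue ADD r0<-Add2 // r0:Add2,r1:6,r2:2,r3:Mul2
cycle 6: issue SUB r2<-Add3 // r0:Add2,r1:6,r2:Add3,r3:Mul2
cycle 7: CDB Mul1=30; issue MUL r0<-Mul1 // r0:Mul1,r1:6,r2:Add3,r3:Mul2
cycle 8: CDB Mul2=25 // r0:Mul1,r1:6,r2:Add3,r3:25
cycle 9: - // r0:Mul1,r1:6,r2:Add3,r3:25
cycle 10: CDB Add1=31 // r0:Mul1,r1:6,r2:Add3,r3:25
cycle 11: CDB Add3=-23 // r0:Mul1,r1:6,r2:-23,r3:25
cycle 12: CDB Add2=56 // r0:Mul1,r1:6,r2:-23,r3:25

STATUS = VALUE -23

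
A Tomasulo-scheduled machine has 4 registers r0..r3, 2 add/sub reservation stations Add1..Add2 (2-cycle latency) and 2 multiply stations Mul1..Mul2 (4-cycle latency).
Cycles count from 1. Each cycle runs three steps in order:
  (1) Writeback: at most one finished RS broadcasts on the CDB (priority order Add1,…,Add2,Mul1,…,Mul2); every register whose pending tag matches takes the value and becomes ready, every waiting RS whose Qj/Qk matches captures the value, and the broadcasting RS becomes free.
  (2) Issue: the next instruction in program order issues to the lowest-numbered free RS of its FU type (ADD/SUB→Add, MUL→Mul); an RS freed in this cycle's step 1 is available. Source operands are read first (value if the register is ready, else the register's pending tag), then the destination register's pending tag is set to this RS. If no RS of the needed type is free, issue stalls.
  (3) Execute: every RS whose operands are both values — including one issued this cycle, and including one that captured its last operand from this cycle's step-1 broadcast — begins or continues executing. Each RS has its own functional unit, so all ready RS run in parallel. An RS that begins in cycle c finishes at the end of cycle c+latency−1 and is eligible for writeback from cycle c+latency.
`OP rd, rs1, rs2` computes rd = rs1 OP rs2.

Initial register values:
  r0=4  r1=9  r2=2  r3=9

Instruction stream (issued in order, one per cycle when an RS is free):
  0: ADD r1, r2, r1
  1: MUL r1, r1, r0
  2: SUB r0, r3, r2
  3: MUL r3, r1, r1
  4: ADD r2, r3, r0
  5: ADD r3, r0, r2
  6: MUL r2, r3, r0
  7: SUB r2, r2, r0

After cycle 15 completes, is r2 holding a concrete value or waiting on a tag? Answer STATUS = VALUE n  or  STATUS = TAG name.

  c1: issue ADD r1<-Add1  regs: r0:4,r1:Add1,r2:2,r3:9
  c2: issue MUL r1<-Mul1  regs: r0:4,r1:Mul1,r2:2,r3:9
  c3: CDB Add1=11; issue SUB r0<-Add1  regs: r0:Add1,r1:Mul1,r2:2,r3:9
  c4: issue MUL r3<-Mul2  regs: r0:Add1,r1:Mul1,r2:2,r3:Mul2
  c5: CDB Add1=7; issue ADD r2<-Add1  regs: r0:7,r1:Mul1,r2:Add1,r3:Mul2
  c6: issue ADD r3<-Add2  regs: r0:7,r1:Mul1,r2:Add1,r3:Add2
  c7: CDB Mul1=44; issue MUL r2<-Mul1  regs: r0:7,r1:44,r2:Mul1,r3:Add2
  c8: stall  regs: r0:7,r1:44,r2:Mul1,r3:Add2
  c9: stall  regs: r0:7,r1:44,r2:Mul1,r3:Add2
  c10: stall  regs: r0:7,r1:44,r2:Mul1,r3:Add2
  c11: CDB Mul2=1936; stall  regs: r0:7,r1:44,r2:Mul1,r3:Add2
  c12: stall  regs: r0:7,r1:44,r2:Mul1,r3:Add2
  c13: CDB Add1=1943; issue SUB r2<-Add1  regs: r0:7,r1:44,r2:Add1,r3:Add2
  c14: -  regs: r0:7,r1:44,r2:Add1,r3:Add2
  c15: CDB Add2=1950  regs: r0:7,r1:44,r2:Add1,r3:1950

STATUS = TAG Add1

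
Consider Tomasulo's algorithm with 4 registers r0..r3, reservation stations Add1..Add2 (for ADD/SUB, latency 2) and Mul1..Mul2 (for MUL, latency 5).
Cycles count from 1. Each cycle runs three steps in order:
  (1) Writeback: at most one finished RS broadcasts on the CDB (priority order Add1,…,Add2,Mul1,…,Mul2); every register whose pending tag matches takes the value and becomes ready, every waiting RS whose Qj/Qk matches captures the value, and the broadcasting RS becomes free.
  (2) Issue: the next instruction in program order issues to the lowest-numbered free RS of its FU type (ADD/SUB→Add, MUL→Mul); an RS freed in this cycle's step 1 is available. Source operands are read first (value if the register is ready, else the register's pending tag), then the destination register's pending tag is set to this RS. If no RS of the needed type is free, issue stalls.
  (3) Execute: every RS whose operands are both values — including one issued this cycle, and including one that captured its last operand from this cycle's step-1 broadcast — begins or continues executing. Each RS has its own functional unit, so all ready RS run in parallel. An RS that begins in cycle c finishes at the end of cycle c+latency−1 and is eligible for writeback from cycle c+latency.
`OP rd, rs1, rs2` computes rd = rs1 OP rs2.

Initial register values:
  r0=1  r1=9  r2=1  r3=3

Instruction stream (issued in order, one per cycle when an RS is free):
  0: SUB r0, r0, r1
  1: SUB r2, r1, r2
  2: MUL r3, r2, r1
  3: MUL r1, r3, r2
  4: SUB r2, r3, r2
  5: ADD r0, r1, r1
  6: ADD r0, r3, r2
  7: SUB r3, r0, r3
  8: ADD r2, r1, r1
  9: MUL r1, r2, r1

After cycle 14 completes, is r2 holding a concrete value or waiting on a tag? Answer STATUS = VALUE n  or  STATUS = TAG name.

STATUS = VALUE 64

  c1: issue SUB r0<-Add1  regs: r0:Add1,r1:9,r2:1,r3:3
  c2: issue SUB r2<-Add2  regs: r0:Add1,r1:9,r2:Add2,r3:3
  c3: CDB Add1=-8; issue MUL r3<-Mul1  regs: r0:-8,r1:9,r2:Add2,r3:Mul1
  c4: CDB Add2=8; issue MUL r1<-Mul2  regs: r0:-8,r1:Mul2,r2:8,r3:Mul1
  c5: issue SUB r2<-Add1  regs: r0:-8,r1:Mul2,r2:Add1,r3:Mul1
  c6: issue ADD r0<-Add2  regs: r0:Add2,r1:Mul2,r2:Add1,r3:Mul1
  c7: stall  regs: r0:Add2,r1:Mul2,r2:Add1,r3:Mul1
  c8: stall  regs: r0:Add2,r1:Mul2,r2:Add1,r3:Mul1
  c9: CDB Mul1=72; stall  regs: r0:Add2,r1:Mul2,r2:Add1,r3:72
  c10: stall  regs: r0:Add2,r1:Mul2,r2:Add1,r3:72
  c11: CDB Add1=64; issue ADD r0<-Add1  regs: r0:Add1,r1:Mul2,r2:64,r3:72
  c12: stall  regs: r0:Add1,r1:Mul2,r2:64,r3:72
  c13: CDB Add1=136; issue SUB r3<-Add1  regs: r0:136,r1:Mul2,r2:64,r3:Add1
  c14: CDB Mul2=576; stall  regs: r0:136,r1:576,r2:64,r3:Add1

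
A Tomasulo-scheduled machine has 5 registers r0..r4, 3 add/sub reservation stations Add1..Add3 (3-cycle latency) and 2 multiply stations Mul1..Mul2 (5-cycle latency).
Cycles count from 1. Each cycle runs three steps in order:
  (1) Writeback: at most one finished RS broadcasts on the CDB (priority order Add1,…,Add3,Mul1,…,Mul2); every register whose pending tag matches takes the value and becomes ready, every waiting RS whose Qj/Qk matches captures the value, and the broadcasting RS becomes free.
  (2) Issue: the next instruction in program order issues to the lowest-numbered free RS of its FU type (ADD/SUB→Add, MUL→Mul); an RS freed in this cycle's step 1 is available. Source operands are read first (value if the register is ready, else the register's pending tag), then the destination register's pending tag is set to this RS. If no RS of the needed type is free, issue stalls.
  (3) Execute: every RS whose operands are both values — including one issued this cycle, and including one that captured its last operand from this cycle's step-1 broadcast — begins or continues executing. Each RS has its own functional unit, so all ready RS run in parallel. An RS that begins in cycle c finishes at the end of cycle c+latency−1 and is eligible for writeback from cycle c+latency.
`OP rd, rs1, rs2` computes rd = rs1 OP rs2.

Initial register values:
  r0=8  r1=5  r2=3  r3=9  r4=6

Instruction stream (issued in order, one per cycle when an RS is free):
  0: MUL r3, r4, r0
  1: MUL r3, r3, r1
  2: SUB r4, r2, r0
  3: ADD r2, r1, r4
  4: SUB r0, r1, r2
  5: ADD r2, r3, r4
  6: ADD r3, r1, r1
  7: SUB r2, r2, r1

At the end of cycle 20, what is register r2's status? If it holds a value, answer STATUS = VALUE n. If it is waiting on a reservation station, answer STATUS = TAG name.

  c1: issue MUL r3<-Mul1  regs: r0:8,r1:5,r2:3,r3:Mul1,r4:6
  c2: issue MUL r3<-Mul2  regs: r0:8,r1:5,r2:3,r3:Mul2,r4:6
  c3: issue SUB r4<-Add1  regs: r0:8,r1:5,r2:3,r3:Mul2,r4:Add1
  c4: issue ADD r2<-Add2  regs: r0:8,r1:5,r2:Add2,r3:Mul2,r4:Add1
  c5: issue SUB r0<-Add3  regs: r0:Add3,r1:5,r2:Add2,r3:Mul2,r4:Add1
  c6: CDB Add1=-5; issue ADD r2<-Add1  regs: r0:Add3,r1:5,r2:Add1,r3:Mul2,r4:-5
  c7: CDB Mul1=48; stall  regs: r0:Add3,r1:5,r2:Add1,r3:Mul2,r4:-5
  c8: stall  regs: r0:Add3,r1:5,r2:Add1,r3:Mul2,r4:-5
  c9: CDB Add2=0; issue ADD r3<-Add2  regs: r0:Add3,r1:5,r2:Add1,r3:Add2,r4:-5
  c10: stall  regs: r0:Add3,r1:5,r2:Add1,r3:Add2,r4:-5
  c11: stall  regs: r0:Add3,r1:5,r2:Add1,r3:Add2,r4:-5
  c12: CDB Add2=10; issue SUB r2<-Add2  regs: r0:Add3,r1:5,r2:Add2,r3:10,r4:-5
  c13: CDB Add3=5  regs: r0:5,r1:5,r2:Add2,r3:10,r4:-5
  c14: CDB Mul2=240  regs: r0:5,r1:5,r2:Add2,r3:10,r4:-5
  c15: -  regs: r0:5,r1:5,r2:Add2,r3:10,r4:-5
  c16: -  regs: r0:5,r1:5,r2:Add2,r3:10,r4:-5
  c17: CDB Add1=235  regs: r0:5,r1:5,r2:Add2,r3:10,r4:-5
  c18: -  regs: r0:5,r1:5,r2:Add2,r3:10,r4:-5
  c19: -  regs: r0:5,r1:5,r2:Add2,r3:10,r4:-5
  c20: CDB Add2=230  regs: r0:5,r1:5,r2:230,r3:10,r4:-5

STATUS = VALUE 230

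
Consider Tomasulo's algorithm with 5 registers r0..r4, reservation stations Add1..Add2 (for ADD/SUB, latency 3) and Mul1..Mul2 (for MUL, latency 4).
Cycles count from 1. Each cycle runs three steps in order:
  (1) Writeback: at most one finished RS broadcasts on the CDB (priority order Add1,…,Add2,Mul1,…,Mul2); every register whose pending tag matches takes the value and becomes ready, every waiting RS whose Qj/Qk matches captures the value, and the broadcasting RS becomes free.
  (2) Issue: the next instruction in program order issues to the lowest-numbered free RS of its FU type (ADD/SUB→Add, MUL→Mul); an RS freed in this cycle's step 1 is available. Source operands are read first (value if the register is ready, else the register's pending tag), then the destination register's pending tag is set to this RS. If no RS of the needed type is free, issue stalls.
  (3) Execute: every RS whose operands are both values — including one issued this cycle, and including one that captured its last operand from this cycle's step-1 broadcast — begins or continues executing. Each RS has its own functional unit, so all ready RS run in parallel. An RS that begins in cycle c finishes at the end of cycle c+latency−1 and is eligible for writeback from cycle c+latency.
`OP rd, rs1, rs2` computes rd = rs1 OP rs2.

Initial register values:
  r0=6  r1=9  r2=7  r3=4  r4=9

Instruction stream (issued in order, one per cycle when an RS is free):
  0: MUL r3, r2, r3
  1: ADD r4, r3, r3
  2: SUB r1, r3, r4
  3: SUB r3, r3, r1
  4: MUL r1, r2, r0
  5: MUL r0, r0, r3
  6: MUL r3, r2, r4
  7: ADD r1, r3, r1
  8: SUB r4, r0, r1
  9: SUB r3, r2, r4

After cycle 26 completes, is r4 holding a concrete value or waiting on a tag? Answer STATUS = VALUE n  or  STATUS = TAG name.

cycle 1: issue MUL r3<-Mul1 // r0:6,r1:9,r2:7,r3:Mul1,r4:9
cycle 2: issue ADD r4<-Add1 // r0:6,r1:9,r2:7,r3:Mul1,r4:Add1
cycle 3: issue SUB r1<-Add2 // r0:6,r1:Add2,r2:7,r3:Mul1,r4:Add1
cycle 4: stall // r0:6,r1:Add2,r2:7,r3:Mul1,r4:Add1
cycle 5: CDB Mul1=28; stall // r0:6,r1:Add2,r2:7,r3:28,r4:Add1
cycle 6: stall // r0:6,r1:Add2,r2:7,r3:28,r4:Add1
cycle 7: stall // r0:6,r1:Add2,r2:7,r3:28,r4:Add1
cycle 8: CDB Add1=56; issue SUB r3<-Add1 // r0:6,r1:Add2,r2:7,r3:Add1,r4:56
cycle 9: issue MUL r1<-Mul1 // r0:6,r1:Mul1,r2:7,r3:Add1,r4:56
cycle 10: issue MUL r0<-Mul2 // r0:Mul2,r1:Mul1,r2:7,r3:Add1,r4:56
cycle 11: CDB Add2=-28; stall // r0:Mul2,r1:Mul1,r2:7,r3:Add1,r4:56
cycle 12: stall // r0:Mul2,r1:Mul1,r2:7,r3:Add1,r4:56
cycle 13: CDB Mul1=42; issue MUL r3<-Mul1 // r0:Mul2,r1:42,r2:7,r3:Mul1,r4:56
cycle 14: CDB Add1=56; issue ADD r1<-Add1 // r0:Mul2,r1:Add1,r2:7,r3:Mul1,r4:56
cycle 15: issue SUB r4<-Add2 // r0:Mul2,r1:Add1,r2:7,r3:Mul1,r4:Add2
cycle 16: stall // r0:Mul2,r1:Add1,r2:7,r3:Mul1,r4:Add2
cycle 17: CDB Mul1=392; stall // r0:Mul2,r1:Add1,r2:7,r3:392,r4:Add2
cycle 18: CDB Mul2=336; stall // r0:336,r1:Add1,r2:7,r3:392,r4:Add2
cycle 19: stall // r0:336,r1:Add1,r2:7,r3:392,r4:Add2
cycle 20: CDB Add1=434; issue SUB r3<-Add1 // r0:336,r1:434,r2:7,r3:Add1,r4:Add2
cycle 21: - // r0:336,r1:434,r2:7,r3:Add1,r4:Add2
cycle 22: - // r0:336,r1:434,r2:7,r3:Add1,r4:Add2
cycle 23: CDB Add2=-98 // r0:336,r1:434,r2:7,r3:Add1,r4:-98
cycle 24: - // r0:336,r1:434,r2:7,r3:Add1,r4:-98
cycle 25: - // r0:336,r1:434,r2:7,r3:Add1,r4:-98
cycle 26: CDB Add1=105 // r0:336,r1:434,r2:7,r3:105,r4:-98

STATUS = VALUE -98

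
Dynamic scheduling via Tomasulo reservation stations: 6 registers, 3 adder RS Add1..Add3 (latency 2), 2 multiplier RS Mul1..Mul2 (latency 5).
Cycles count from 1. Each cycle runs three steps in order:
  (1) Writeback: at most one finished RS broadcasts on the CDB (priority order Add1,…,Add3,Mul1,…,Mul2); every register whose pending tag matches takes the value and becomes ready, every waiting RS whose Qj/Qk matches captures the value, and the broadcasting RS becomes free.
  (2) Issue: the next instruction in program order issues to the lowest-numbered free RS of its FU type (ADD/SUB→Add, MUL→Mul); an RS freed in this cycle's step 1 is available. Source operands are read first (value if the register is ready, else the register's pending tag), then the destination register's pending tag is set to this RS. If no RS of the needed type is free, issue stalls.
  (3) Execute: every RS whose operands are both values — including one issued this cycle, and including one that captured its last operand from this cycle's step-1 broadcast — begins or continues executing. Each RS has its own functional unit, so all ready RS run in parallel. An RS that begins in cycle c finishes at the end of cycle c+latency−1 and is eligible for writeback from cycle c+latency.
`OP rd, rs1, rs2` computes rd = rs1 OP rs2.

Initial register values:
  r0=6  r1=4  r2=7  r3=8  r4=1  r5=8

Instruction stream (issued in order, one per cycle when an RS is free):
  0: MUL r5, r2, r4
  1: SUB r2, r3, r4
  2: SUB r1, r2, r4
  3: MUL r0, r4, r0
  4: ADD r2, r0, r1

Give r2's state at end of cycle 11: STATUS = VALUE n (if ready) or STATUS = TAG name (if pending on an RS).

cycle 1: issue MUL r5<-Mul1 // r0:6,r1:4,r2:7,r3:8,r4:1,r5:Mul1
cycle 2: issue SUB r2<-Add1 // r0:6,r1:4,r2:Add1,r3:8,r4:1,r5:Mul1
cycle 3: issue SUB r1<-Add2 // r0:6,r1:Add2,r2:Add1,r3:8,r4:1,r5:Mul1
cycle 4: CDB Add1=7; issue MUL r0<-Mul2 // r0:Mul2,r1:Add2,r2:7,r3:8,r4:1,r5:Mul1
cycle 5: issue ADD r2<-Add1 // r0:Mul2,r1:Add2,r2:Add1,r3:8,r4:1,r5:Mul1
cycle 6: CDB Add2=6 // r0:Mul2,r1:6,r2:Add1,r3:8,r4:1,r5:Mul1
cycle 7: CDB Mul1=7 // r0:Mul2,r1:6,r2:Add1,r3:8,r4:1,r5:7
cycle 8: - // r0:Mul2,r1:6,r2:Add1,r3:8,r4:1,r5:7
cycle 9: CDB Mul2=6 // r0:6,r1:6,r2:Add1,r3:8,r4:1,r5:7
cycle 10: - // r0:6,r1:6,r2:Add1,r3:8,r4:1,r5:7
cycle 11: CDB Add1=12 // r0:6,r1:6,r2:12,r3:8,r4:1,r5:7

STATUS = VALUE 12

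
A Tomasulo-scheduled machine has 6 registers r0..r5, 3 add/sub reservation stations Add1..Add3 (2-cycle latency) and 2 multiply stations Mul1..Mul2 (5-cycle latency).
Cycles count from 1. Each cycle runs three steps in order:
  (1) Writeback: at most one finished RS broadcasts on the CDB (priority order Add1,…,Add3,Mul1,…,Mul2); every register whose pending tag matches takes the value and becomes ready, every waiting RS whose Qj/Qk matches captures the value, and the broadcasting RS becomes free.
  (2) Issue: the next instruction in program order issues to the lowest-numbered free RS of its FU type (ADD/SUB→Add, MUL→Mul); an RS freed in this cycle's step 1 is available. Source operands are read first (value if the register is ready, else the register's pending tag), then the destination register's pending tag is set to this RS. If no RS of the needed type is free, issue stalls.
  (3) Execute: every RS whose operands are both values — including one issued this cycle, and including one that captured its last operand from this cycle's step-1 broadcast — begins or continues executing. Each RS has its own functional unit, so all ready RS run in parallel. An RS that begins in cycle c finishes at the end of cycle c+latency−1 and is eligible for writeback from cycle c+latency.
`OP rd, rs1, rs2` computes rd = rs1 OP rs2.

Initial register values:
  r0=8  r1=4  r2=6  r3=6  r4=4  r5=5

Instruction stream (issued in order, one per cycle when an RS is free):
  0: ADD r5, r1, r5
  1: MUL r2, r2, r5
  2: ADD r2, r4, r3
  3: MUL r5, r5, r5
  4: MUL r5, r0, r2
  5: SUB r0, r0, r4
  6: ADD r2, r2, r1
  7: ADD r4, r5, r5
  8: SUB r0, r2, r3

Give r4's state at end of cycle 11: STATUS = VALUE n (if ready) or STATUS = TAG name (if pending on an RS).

c1: issue ADD r5<-Add1 | r0:8,r1:4,r2:6,r3:6,r4:4,r5:Add1
c2: issue MUL r2<-Mul1 | r0:8,r1:4,r2:Mul1,r3:6,r4:4,r5:Add1
c3: CDB Add1=9; issue ADD r2<-Add1 | r0:8,r1:4,r2:Add1,r3:6,r4:4,r5:9
c4: issue MUL r5<-Mul2 | r0:8,r1:4,r2:Add1,r3:6,r4:4,r5:Mul2
c5: CDB Add1=10; stall | r0:8,r1:4,r2:10,r3:6,r4:4,r5:Mul2
c6: stall | r0:8,r1:4,r2:10,r3:6,r4:4,r5:Mul2
c7: stall | r0:8,r1:4,r2:10,r3:6,r4:4,r5:Mul2
c8: CDB Mul1=54; issue MUL r5<-Mul1 | r0:8,r1:4,r2:10,r3:6,r4:4,r5:Mul1
c9: CDB Mul2=81; issue SUB r0<-Add1 | r0:Add1,r1:4,r2:10,r3:6,r4:4,r5:Mul1
c10: issue ADD r2<-Add2 | r0:Add1,r1:4,r2:Add2,r3:6,r4:4,r5:Mul1
c11: CDB Add1=4; issue ADD r4<-Add1 | r0:4,r1:4,r2:Add2,r3:6,r4:Add1,r5:Mul1

STATUS = TAG Add1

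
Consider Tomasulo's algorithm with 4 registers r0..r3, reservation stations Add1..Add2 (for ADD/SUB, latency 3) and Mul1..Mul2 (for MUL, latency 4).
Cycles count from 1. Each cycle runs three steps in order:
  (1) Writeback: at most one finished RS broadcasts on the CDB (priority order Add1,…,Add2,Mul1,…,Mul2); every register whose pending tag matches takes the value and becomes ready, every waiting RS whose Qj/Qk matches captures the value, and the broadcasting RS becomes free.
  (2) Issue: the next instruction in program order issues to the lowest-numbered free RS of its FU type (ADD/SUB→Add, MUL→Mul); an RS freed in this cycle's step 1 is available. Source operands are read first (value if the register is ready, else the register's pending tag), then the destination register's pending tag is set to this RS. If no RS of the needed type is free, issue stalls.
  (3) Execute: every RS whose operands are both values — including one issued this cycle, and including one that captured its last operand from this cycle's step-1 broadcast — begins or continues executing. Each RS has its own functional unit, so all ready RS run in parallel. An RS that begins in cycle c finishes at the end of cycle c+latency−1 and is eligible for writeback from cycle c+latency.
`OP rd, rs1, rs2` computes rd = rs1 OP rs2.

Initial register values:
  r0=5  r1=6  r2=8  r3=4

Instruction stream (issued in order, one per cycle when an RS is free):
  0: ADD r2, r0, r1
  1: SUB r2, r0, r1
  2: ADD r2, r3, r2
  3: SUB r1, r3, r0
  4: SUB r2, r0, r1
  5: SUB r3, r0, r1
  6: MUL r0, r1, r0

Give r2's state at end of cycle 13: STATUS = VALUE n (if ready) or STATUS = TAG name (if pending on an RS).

STATUS = VALUE 6

c1: issue ADD r2<-Add1 | r0:5,r1:6,r2:Add1,r3:4
c2: issue SUB r2<-Add2 | r0:5,r1:6,r2:Add2,r3:4
c3: stall | r0:5,r1:6,r2:Add2,r3:4
c4: CDB Add1=11; issue ADD r2<-Add1 | r0:5,r1:6,r2:Add1,r3:4
c5: CDB Add2=-1; issue SUB r1<-Add2 | r0:5,r1:Add2,r2:Add1,r3:4
c6: stall | r0:5,r1:Add2,r2:Add1,r3:4
c7: stall | r0:5,r1:Add2,r2:Add1,r3:4
c8: CDB Add1=3; issue SUB r2<-Add1 | r0:5,r1:Add2,r2:Add1,r3:4
c9: CDB Add2=-1; issue SUB r3<-Add2 | r0:5,r1:-1,r2:Add1,r3:Add2
c10: issue MUL r0<-Mul1 | r0:Mul1,r1:-1,r2:Add1,r3:Add2
c11: - | r0:Mul1,r1:-1,r2:Add1,r3:Add2
c12: CDB Add1=6 | r0:Mul1,r1:-1,r2:6,r3:Add2
c13: CDB Add2=6 | r0:Mul1,r1:-1,r2:6,r3:6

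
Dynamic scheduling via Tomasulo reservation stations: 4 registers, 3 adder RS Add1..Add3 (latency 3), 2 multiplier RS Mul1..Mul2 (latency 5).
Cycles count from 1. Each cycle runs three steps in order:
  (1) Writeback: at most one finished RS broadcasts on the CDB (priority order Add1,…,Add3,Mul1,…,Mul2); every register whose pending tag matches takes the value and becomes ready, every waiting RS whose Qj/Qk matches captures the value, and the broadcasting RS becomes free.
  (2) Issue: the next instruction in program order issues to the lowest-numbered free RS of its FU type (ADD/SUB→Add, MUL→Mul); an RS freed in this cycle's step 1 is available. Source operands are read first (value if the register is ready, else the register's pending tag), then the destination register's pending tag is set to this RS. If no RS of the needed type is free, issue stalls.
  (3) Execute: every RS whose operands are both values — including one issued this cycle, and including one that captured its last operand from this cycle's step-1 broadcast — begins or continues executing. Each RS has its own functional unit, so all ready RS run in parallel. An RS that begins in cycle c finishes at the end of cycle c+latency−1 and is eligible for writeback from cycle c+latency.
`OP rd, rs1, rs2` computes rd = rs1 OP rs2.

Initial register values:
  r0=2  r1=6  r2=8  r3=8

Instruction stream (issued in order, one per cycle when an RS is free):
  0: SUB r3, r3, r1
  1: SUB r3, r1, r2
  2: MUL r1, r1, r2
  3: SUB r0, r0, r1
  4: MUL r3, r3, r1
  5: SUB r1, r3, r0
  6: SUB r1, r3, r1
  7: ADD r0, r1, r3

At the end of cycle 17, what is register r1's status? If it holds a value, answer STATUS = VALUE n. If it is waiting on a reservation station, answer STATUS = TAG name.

cycle 1: issue SUB r3<-Add1 // r0:2,r1:6,r2:8,r3:Add1
cycle 2: issue SUB r3<-Add2 // r0:2,r1:6,r2:8,r3:Add2
cycle 3: issue MUL r1<-Mul1 // r0:2,r1:Mul1,r2:8,r3:Add2
cycle 4: CDB Add1=2; issue SUB r0<-Add1 // r0:Add1,r1:Mul1,r2:8,r3:Add2
cycle 5: CDB Add2=-2; issue MUL r3<-Mul2 // r0:Add1,r1:Mul1,r2:8,r3:Mul2
cycle 6: issue SUB r1<-Add2 // r0:Add1,r1:Add2,r2:8,r3:Mul2
cycle 7: issue SUB r1<-Add3 // r0:Add1,r1:Add3,r2:8,r3:Mul2
cycle 8: CDB Mul1=48; stall // r0:Add1,r1:Add3,r2:8,r3:Mul2
cycle 9: stall // r0:Add1,r1:Add3,r2:8,r3:Mul2
cycle 10: stall // r0:Add1,r1:Add3,r2:8,r3:Mul2
cycle 11: CDB Add1=-46; issue ADD r0<-Add1 // r0:Add1,r1:Add3,r2:8,r3:Mul2
cycle 12: - // r0:Add1,r1:Add3,r2:8,r3:Mul2
cycle 13: CDB Mul2=-96 // r0:Add1,r1:Add3,r2:8,r3:-96
cycle 14: - // r0:Add1,r1:Add3,r2:8,r3:-96
cycle 15: - // r0:Add1,r1:Add3,r2:8,r3:-96
cycle 16: CDB Add2=-50 // r0:Add1,r1:Add3,r2:8,r3:-96
cycle 17: - // r0:Add1,r1:Add3,r2:8,r3:-96

STATUS = TAG Add3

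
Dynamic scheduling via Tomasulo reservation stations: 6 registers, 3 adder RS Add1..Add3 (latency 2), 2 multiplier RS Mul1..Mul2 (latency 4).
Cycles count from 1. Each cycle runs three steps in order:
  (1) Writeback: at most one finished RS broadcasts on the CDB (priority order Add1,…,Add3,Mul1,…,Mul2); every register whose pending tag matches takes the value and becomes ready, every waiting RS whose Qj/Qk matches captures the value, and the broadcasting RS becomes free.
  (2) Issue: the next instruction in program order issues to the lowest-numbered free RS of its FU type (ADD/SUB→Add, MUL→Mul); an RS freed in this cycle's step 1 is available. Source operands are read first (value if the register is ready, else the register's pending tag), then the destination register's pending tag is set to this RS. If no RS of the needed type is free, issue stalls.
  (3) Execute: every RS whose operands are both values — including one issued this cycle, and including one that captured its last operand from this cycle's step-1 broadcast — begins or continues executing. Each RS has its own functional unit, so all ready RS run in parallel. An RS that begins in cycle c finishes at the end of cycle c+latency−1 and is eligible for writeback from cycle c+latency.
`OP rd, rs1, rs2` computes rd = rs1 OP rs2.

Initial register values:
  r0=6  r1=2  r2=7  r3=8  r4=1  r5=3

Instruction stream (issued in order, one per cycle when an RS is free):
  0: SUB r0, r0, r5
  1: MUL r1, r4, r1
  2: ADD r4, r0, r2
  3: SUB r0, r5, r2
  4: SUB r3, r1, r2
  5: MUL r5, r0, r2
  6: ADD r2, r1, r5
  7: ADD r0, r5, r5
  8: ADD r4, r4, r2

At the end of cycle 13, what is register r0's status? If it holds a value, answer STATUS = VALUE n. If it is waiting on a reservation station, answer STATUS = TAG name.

cycle 1: issue SUB r0<-Add1 // r0:Add1,r1:2,r2:7,r3:8,r4:1,r5:3
cycle 2: issue MUL r1<-Mul1 // r0:Add1,r1:Mul1,r2:7,r3:8,r4:1,r5:3
cycle 3: CDB Add1=3; issue ADD r4<-Add1 // r0:3,r1:Mul1,r2:7,r3:8,r4:Add1,r5:3
cycle 4: issue SUB r0<-Add2 // r0:Add2,r1:Mul1,r2:7,r3:8,r4:Add1,r5:3
cycle 5: CDB Add1=10; issue SUB r3<-Add1 // r0:Add2,r1:Mul1,r2:7,r3:Add1,r4:10,r5:3
cycle 6: CDB Add2=-4; issue MUL r5<-Mul2 // r0:-4,r1:Mul1,r2:7,r3:Add1,r4:10,r5:Mul2
cycle 7: CDB Mul1=2; issue ADD r2<-Add2 // r0:-4,r1:2,r2:Add2,r3:Add1,r4:10,r5:Mul2
cycle 8: issue ADD r0<-Add3 // r0:Add3,r1:2,r2:Add2,r3:Add1,r4:10,r5:Mul2
cycle 9: CDB Add1=-5; issue ADD r4<-Add1 // r0:Add3,r1:2,r2:Add2,r3:-5,r4:Add1,r5:Mul2
cycle 10: CDB Mul2=-28 // r0:Add3,r1:2,r2:Add2,r3:-5,r4:Add1,r5:-28
cycle 11: - // r0:Add3,r1:2,r2:Add2,r3:-5,r4:Add1,r5:-28
cycle 12: CDB Add2=-26 // r0:Add3,r1:2,r2:-26,r3:-5,r4:Add1,r5:-28
cycle 13: CDB Add3=-56 // r0:-56,r1:2,r2:-26,r3:-5,r4:Add1,r5:-28

STATUS = VALUE -56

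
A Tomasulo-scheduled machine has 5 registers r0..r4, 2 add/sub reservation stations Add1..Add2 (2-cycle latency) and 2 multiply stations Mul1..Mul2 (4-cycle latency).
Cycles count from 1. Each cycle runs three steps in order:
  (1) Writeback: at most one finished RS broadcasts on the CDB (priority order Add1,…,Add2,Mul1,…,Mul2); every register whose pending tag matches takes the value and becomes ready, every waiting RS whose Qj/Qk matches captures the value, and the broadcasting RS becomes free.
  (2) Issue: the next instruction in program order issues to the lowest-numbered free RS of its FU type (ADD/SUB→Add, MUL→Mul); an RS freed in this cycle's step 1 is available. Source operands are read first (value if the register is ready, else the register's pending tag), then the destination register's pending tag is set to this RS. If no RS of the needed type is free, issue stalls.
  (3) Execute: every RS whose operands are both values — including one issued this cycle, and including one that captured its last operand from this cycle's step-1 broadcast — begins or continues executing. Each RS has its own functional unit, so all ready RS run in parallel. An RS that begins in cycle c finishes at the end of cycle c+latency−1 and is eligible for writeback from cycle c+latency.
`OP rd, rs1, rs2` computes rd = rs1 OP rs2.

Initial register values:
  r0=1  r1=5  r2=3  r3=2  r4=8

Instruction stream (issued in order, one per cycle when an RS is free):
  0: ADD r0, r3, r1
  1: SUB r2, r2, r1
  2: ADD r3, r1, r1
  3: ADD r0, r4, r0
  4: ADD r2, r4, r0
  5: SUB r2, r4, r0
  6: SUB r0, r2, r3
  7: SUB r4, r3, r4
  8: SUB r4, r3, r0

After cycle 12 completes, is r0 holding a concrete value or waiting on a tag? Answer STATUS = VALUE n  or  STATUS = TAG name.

STATUS = VALUE -17

cycle 1: issue ADD r0<-Add1 // r0:Add1,r1:5,r2:3,r3:2,r4:8
cycle 2: issue SUB r2<-Add2 // r0:Add1,r1:5,r2:Add2,r3:2,r4:8
cycle 3: CDB Add1=7; issue ADD r3<-Add1 // r0:7,r1:5,r2:Add2,r3:Add1,r4:8
cycle 4: CDB Add2=-2; issue ADD r0<-Add2 // r0:Add2,r1:5,r2:-2,r3:Add1,r4:8
cycle 5: CDB Add1=10; issue ADD r2<-Add1 // r0:Add2,r1:5,r2:Add1,r3:10,r4:8
cycle 6: CDB Add2=15; issue SUB r2<-Add2 // r0:15,r1:5,r2:Add2,r3:10,r4:8
cycle 7: stall // r0:15,r1:5,r2:Add2,r3:10,r4:8
cycle 8: CDB Add1=23; issue SUB r0<-Add1 // r0:Add1,r1:5,r2:Add2,r3:10,r4:8
cycle 9: CDB Add2=-7; issue SUB r4<-Add2 // r0:Add1,r1:5,r2:-7,r3:10,r4:Add2
cycle 10: stall // r0:Add1,r1:5,r2:-7,r3:10,r4:Add2
cycle 11: CDB Add1=-17; issue SUB r4<-Add1 // r0:-17,r1:5,r2:-7,r3:10,r4:Add1
cycle 12: CDB Add2=2 // r0:-17,r1:5,r2:-7,r3:10,r4:Add1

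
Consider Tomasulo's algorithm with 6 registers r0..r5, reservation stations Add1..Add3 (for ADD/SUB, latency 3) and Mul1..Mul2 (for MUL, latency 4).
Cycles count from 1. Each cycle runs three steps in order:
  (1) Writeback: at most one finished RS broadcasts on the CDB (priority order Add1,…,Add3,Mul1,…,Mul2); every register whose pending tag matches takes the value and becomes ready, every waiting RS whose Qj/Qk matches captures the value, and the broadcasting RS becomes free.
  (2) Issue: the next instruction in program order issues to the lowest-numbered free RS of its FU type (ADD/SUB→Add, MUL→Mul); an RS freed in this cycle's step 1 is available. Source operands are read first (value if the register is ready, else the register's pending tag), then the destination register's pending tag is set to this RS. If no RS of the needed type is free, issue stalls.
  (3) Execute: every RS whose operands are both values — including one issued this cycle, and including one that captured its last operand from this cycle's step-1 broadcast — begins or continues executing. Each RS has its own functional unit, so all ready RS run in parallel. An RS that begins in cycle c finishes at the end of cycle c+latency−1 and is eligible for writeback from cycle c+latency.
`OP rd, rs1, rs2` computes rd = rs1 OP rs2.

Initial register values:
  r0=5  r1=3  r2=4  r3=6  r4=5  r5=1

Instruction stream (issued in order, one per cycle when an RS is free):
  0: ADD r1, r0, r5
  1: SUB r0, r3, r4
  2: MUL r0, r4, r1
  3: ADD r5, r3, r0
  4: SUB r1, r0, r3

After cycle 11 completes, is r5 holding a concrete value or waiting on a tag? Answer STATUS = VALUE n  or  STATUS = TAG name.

c1: issue ADD r1<-Add1 | r0:5,r1:Add1,r2:4,r3:6,r4:5,r5:1
c2: issue SUB r0<-Add2 | r0:Add2,r1:Add1,r2:4,r3:6,r4:5,r5:1
c3: issue MUL r0<-Mul1 | r0:Mul1,r1:Add1,r2:4,r3:6,r4:5,r5:1
c4: CDB Add1=6; issue ADD r5<-Add1 | r0:Mul1,r1:6,r2:4,r3:6,r4:5,r5:Add1
c5: CDB Add2=1; issue SUB r1<-Add2 | r0:Mul1,r1:Add2,r2:4,r3:6,r4:5,r5:Add1
c6: - | r0:Mul1,r1:Add2,r2:4,r3:6,r4:5,r5:Add1
c7: - | r0:Mul1,r1:Add2,r2:4,r3:6,r4:5,r5:Add1
c8: CDB Mul1=30 | r0:30,r1:Add2,r2:4,r3:6,r4:5,r5:Add1
c9: - | r0:30,r1:Add2,r2:4,r3:6,r4:5,r5:Add1
c10: - | r0:30,r1:Add2,r2:4,r3:6,r4:5,r5:Add1
c11: CDB Add1=36 | r0:30,r1:Add2,r2:4,r3:6,r4:5,r5:36

STATUS = VALUE 36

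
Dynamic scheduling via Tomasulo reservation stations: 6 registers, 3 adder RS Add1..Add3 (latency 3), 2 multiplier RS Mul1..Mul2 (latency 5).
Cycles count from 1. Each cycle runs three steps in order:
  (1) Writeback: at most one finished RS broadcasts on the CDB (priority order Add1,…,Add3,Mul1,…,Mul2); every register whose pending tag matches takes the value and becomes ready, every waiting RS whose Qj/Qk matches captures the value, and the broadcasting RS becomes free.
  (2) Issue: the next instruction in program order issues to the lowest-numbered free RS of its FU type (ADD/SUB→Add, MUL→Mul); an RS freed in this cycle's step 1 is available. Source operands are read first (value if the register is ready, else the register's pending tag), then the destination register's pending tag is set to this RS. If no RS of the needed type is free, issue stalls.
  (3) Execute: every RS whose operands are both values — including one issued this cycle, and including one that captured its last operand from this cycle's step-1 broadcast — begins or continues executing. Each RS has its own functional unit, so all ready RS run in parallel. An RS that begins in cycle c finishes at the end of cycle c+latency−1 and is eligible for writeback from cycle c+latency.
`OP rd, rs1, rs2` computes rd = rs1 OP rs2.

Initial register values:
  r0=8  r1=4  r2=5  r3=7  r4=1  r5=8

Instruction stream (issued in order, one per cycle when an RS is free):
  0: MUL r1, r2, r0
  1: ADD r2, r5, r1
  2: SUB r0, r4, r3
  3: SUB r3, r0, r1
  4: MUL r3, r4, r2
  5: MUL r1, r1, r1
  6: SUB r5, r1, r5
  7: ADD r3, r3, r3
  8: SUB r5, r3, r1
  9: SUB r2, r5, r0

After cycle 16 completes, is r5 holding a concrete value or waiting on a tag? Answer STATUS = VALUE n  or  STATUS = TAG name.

c1: issue MUL r1<-Mul1 | r0:8,r1:Mul1,r2:5,r3:7,r4:1,r5:8
c2: issue ADD r2<-Add1 | r0:8,r1:Mul1,r2:Add1,r3:7,r4:1,r5:8
c3: issue SUB r0<-Add2 | r0:Add2,r1:Mul1,r2:Add1,r3:7,r4:1,r5:8
c4: issue SUB r3<-Add3 | r0:Add2,r1:Mul1,r2:Add1,r3:Add3,r4:1,r5:8
c5: issue MUL r3<-Mul2 | r0:Add2,r1:Mul1,r2:Add1,r3:Mul2,r4:1,r5:8
c6: CDB Add2=-6; stall | r0:-6,r1:Mul1,r2:Add1,r3:Mul2,r4:1,r5:8
c7: CDB Mul1=40; issue MUL r1<-Mul1 | r0:-6,r1:Mul1,r2:Add1,r3:Mul2,r4:1,r5:8
c8: issue SUB r5<-Add2 | r0:-6,r1:Mul1,r2:Add1,r3:Mul2,r4:1,r5:Add2
c9: stall | r0:-6,r1:Mul1,r2:Add1,r3:Mul2,r4:1,r5:Add2
c10: CDB Add1=48; issue ADD r3<-Add1 | r0:-6,r1:Mul1,r2:48,r3:Add1,r4:1,r5:Add2
c11: CDB Add3=-46; issue SUB r5<-Add3 | r0:-6,r1:Mul1,r2:48,r3:Add1,r4:1,r5:Add3
c12: CDB Mul1=1600; stall | r0:-6,r1:1600,r2:48,r3:Add1,r4:1,r5:Add3
c13: stall | r0:-6,r1:1600,r2:48,r3:Add1,r4:1,r5:Add3
c14: stall | r0:-6,r1:1600,r2:48,r3:Add1,r4:1,r5:Add3
c15: CDB Add2=1592; issue SUB r2<-Add2 | r0:-6,r1:1600,r2:Add2,r3:Add1,r4:1,r5:Add3
c16: CDB Mul2=48 | r0:-6,r1:1600,r2:Add2,r3:Add1,r4:1,r5:Add3

STATUS = TAG Add3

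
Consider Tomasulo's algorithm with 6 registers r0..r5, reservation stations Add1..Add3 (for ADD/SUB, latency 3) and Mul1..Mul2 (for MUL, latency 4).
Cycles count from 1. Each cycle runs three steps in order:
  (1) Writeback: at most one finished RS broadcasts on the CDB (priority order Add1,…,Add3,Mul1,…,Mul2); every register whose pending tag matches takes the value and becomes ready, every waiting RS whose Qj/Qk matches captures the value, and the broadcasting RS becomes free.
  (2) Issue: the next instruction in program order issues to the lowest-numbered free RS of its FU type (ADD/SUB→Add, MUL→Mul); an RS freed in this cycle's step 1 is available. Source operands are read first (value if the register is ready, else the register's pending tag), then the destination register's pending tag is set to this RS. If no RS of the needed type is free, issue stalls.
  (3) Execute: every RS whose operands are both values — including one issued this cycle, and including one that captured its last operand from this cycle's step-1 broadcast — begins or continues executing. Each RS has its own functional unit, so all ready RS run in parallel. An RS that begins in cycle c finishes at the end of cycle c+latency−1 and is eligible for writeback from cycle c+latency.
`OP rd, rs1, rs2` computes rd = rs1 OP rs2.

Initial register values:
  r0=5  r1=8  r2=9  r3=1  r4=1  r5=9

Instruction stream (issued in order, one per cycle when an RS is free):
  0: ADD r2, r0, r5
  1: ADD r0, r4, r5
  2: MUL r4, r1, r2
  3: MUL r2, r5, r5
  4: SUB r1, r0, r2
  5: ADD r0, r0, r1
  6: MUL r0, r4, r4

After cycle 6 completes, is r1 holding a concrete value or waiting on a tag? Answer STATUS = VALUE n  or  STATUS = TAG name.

STATUS = TAG Add1

  c1: issue ADD r2<-Add1  regs: r0:5,r1:8,r2:Add1,r3:1,r4:1,r5:9
  c2: issue ADD r0<-Add2  regs: r0:Add2,r1:8,r2:Add1,r3:1,r4:1,r5:9
  c3: issue MUL r4<-Mul1  regs: r0:Add2,r1:8,r2:Add1,r3:1,r4:Mul1,r5:9
  c4: CDB Add1=14; issue MUL r2<-Mul2  regs: r0:Add2,r1:8,r2:Mul2,r3:1,r4:Mul1,r5:9
  c5: CDB Add2=10; issue SUB r1<-Add1  regs: r0:10,r1:Add1,r2:Mul2,r3:1,r4:Mul1,r5:9
  c6: issue ADD r0<-Add2  regs: r0:Add2,r1:Add1,r2:Mul2,r3:1,r4:Mul1,r5:9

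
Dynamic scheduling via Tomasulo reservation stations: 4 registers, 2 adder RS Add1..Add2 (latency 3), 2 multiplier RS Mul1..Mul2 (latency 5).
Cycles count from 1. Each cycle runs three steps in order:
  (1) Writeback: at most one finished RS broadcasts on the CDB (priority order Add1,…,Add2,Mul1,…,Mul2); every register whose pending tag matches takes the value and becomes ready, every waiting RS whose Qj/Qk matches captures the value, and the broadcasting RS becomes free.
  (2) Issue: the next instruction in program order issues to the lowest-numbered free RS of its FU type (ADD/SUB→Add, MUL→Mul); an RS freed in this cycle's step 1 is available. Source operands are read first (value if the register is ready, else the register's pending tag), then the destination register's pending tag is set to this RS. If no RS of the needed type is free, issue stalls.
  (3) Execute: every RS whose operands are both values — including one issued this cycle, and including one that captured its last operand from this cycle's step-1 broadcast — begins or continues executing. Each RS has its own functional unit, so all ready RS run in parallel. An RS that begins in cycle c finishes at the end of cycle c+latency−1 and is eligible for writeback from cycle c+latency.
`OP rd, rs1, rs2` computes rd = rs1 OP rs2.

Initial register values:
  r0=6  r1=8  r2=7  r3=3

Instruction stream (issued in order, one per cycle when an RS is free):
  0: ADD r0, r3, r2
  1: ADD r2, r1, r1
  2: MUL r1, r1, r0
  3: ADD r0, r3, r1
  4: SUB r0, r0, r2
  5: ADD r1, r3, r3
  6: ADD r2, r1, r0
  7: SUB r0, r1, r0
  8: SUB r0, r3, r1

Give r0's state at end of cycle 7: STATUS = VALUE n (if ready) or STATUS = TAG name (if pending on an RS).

STATUS = TAG Add2

cycle 1: issue ADD r0<-Add1 // r0:Add1,r1:8,r2:7,r3:3
cycle 2: issue ADD r2<-Add2 // r0:Add1,r1:8,r2:Add2,r3:3
cycle 3: issue MUL r1<-Mul1 // r0:Add1,r1:Mul1,r2:Add2,r3:3
cycle 4: CDB Add1=10; issue ADD r0<-Add1 // r0:Add1,r1:Mul1,r2:Add2,r3:3
cycle 5: CDB Add2=16; issue SUB r0<-Add2 // r0:Add2,r1:Mul1,r2:16,r3:3
cycle 6: stall // r0:Add2,r1:Mul1,r2:16,r3:3
cycle 7: stall // r0:Add2,r1:Mul1,r2:16,r3:3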